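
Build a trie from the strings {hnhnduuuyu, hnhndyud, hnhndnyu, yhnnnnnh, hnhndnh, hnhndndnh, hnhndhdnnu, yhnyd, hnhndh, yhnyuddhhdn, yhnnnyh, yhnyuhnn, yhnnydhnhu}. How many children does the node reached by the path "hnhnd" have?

4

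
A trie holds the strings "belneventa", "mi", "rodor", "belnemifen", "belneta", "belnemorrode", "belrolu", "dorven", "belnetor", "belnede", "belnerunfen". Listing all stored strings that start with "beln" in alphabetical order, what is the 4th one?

Filter for "beln…" and sort: "belnede", "belnemifen", "belnemorrode", "belnerunfen", "belneta", "belnetor", "belneventa"
The 4th is belnerunfen.

belnerunfen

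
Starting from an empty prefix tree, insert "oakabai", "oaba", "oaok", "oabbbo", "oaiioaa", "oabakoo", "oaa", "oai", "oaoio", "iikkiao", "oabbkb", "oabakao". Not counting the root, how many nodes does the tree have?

Trace insertions, counting only characters that open a new branch:
  "oakabai" → 7 new (o, a, k, a, b, a, i)
  "oaba" → prefix "oa" already present; 2 new (b, a)
  "oaok" → prefix "oa" already present; 2 new (o, k)
  "oabbbo" → prefix "oab" already present; 3 new (b, b, o)
  "oaiioaa" → prefix "oa" already present; 5 new (i, i, o, a, a)
  "oabakoo" → prefix "oaba" already present; 3 new (k, o, o)
  "oaa" → prefix "oa" already present; 1 new (a)
  "oai" → prefix "oai" already present; 0 new (none)
  "oaoio" → prefix "oao" already present; 2 new (i, o)
  "iikkiao" → 7 new (i, i, k, k, i, a, o)
  "oabbkb" → prefix "oabb" already present; 2 new (k, b)
  "oabakao" → prefix "oabak" already present; 2 new (a, o)
Total nodes = 7 + 2 + 2 + 3 + 5 + 3 + 1 + 0 + 2 + 7 + 2 + 2 = 36

36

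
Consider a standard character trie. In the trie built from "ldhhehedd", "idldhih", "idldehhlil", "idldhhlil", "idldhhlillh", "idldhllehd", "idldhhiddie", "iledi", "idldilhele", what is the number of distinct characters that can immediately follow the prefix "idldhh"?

Follow the path "idldhh" to its node, then look at its outgoing edges.
Characters that immediately follow "idldhh" among the stored strings: {i, l}.
That node has 2 child edges.

2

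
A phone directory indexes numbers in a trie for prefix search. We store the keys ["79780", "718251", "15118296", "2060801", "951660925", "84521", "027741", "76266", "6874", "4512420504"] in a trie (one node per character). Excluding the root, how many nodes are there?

63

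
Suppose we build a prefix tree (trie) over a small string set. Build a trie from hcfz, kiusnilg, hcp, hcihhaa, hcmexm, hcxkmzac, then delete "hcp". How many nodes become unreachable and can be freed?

1

Walk "hcp" from the leaf back toward the root, removing each node that no remaining word uses.
The suffix "p" (1 node) is used only by "hcp"; the node for "hc" still has the child "f", so pruning stops there.
Nodes removed: 1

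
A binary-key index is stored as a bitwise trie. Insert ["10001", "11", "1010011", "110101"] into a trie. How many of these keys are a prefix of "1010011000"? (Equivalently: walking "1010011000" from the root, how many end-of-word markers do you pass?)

Walk "1010011000" from the root; an end-of-word marker is hit whenever a stored word is a prefix of "1010011000".
Prefixes of the query that are stored words: "1010011"
Count: 1

1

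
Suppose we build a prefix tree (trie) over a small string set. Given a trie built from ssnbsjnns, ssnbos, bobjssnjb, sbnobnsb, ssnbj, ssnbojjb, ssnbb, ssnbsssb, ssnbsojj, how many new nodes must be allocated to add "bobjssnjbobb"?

3

"bobjssnjb" is already a path in the trie; the remaining "obb" must be added.
So 12 − 9 = 3 new nodes.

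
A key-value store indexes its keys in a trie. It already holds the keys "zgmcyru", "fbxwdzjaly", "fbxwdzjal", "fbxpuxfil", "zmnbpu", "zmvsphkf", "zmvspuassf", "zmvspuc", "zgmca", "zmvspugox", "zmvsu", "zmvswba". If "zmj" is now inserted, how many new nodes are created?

1

Walking "zmj" from the root, the first 2 characters ("zm") follow existing edges; "j" is the first miss.
New nodes needed: |"zmj"| − 2 = 3 − 2 = 1.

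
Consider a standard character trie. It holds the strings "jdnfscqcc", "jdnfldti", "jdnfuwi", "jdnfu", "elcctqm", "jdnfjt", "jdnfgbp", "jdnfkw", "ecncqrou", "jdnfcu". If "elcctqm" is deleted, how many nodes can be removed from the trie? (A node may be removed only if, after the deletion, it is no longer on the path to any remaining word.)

A node on "elcctqm"'s path can go only if nothing else ends at it or branches off below it.
The suffix "lcctqm" (6 nodes) is used only by "elcctqm"; the node for "e" still has the child "c", so pruning stops there.
Nodes removed: 6

6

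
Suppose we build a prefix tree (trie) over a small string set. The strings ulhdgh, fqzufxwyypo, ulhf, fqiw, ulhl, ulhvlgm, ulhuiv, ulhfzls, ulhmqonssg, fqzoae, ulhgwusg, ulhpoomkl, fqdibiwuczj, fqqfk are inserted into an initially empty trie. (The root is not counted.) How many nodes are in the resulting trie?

Insert word by word; a character creates a node only if that edge doesn't already exist:
  "ulhdgh" → 6 new (u, l, h, d, g, h)
  "fqzufxwyypo" → 11 new (f, q, z, u, f, x, w, y, y, p, o)
  "ulhf" → prefix "ulh" already present; 1 new (f)
  "fqiw" → prefix "fq" already present; 2 new (i, w)
  "ulhl" → prefix "ulh" already present; 1 new (l)
  "ulhvlgm" → prefix "ulh" already present; 4 new (v, l, g, m)
  "ulhuiv" → prefix "ulh" already present; 3 new (u, i, v)
  "ulhfzls" → prefix "ulhf" already present; 3 new (z, l, s)
  "ulhmqonssg" → prefix "ulh" already present; 7 new (m, q, o, n, s, s, g)
  "fqzoae" → prefix "fqz" already present; 3 new (o, a, e)
  "ulhgwusg" → prefix "ulh" already present; 5 new (g, w, u, s, g)
  "ulhpoomkl" → prefix "ulh" already present; 6 new (p, o, o, m, k, l)
  "fqdibiwuczj" → prefix "fq" already present; 9 new (d, i, b, i, w, u, c, z, j)
  "fqqfk" → prefix "fq" already present; 3 new (q, f, k)
Total nodes = 6 + 11 + 1 + 2 + 1 + 4 + 3 + 3 + 7 + 3 + 5 + 6 + 9 + 3 = 64

64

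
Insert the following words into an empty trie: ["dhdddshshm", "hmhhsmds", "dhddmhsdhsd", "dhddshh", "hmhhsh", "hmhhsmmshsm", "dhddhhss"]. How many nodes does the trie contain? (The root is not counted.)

38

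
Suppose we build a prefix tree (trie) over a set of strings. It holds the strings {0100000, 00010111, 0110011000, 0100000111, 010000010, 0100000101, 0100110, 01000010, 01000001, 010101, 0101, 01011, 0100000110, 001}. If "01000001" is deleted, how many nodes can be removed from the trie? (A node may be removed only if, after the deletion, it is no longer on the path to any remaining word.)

Walk "01000001" from the leaf back toward the root, removing each node that no remaining word uses.
Every node on "01000001" is still needed (e.g. by "0100000111"), so nothing is freed.
Nodes removed: 0

0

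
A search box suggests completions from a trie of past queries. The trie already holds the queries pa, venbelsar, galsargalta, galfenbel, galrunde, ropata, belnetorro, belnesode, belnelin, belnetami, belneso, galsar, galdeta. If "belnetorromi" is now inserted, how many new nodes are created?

2

The longest prefix of "belnetorromi" already in the trie is "belnetorro" (length 10).
So 12 − 10 = 2 new nodes.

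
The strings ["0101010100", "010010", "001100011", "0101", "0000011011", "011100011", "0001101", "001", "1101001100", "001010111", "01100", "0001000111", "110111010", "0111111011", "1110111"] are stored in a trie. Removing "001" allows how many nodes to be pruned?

0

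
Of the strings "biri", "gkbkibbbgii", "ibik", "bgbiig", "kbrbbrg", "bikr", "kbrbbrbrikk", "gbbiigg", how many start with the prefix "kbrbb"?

2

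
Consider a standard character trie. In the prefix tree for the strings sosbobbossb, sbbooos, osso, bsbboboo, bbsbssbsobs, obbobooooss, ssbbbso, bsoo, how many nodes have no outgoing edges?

Leaves are exactly the stored words that no other stored word extends.
Those words: "bbsbssbsobs", "bsbboboo", "bsoo", "obbobooooss", "osso", "sbbooos", "sosbobbossb", "ssbbbso"
Leaf count: 8

8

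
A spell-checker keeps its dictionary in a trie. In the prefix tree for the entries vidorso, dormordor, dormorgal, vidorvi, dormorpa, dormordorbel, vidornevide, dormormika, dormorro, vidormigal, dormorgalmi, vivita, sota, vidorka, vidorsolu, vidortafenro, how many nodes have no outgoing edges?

A leaf is a node with no children — equivalently, the end of a word that is not a proper prefix of any other stored word.
Those words: "dormordorbel", "dormorgalmi", "dormormika", "dormorpa", "dormorro", "sota", "vidorka", "vidormigal", "vidornevide", "vidorsolu", "vidortafenro", "vidorvi", "vivita"
Leaf count: 13

13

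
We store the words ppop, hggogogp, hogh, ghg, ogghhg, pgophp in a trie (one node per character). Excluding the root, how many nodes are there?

Insert word by word; a character creates a node only if that edge doesn't already exist:
  "ppop" → 4 new (p, p, o, p)
  "hggogogp" → 8 new (h, g, g, o, g, o, g, p)
  "hogh" → prefix "h" already present; 3 new (o, g, h)
  "ghg" → 3 new (g, h, g)
  "ogghhg" → 6 new (o, g, g, h, h, g)
  "pgophp" → prefix "p" already present; 5 new (g, o, p, h, p)
Total nodes = 4 + 8 + 3 + 3 + 6 + 5 = 29

29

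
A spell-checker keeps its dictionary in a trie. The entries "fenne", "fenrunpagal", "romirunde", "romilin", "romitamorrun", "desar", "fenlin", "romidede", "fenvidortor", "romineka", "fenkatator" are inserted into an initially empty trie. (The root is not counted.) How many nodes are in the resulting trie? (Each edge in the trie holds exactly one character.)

64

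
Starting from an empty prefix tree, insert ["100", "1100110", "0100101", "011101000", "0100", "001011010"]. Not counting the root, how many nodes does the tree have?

31

Count nodes per top-level branch (shared prefixes stored once):
  '0'-branch (001011010, 0100, 0100101, 011101000): 22 nodes
  '1'-branch (100, 1100110): 9 nodes
Sum: 31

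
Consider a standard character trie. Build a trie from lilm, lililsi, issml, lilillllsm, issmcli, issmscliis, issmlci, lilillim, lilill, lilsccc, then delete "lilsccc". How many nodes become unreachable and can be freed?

After clearing the end-marker at "lilsccc", prune upward until reaching a node still needed by another word.
The suffix "sccc" (4 nodes) is used only by "lilsccc"; the node for "lil" still has the child "m", so pruning stops there.
Nodes removed: 4

4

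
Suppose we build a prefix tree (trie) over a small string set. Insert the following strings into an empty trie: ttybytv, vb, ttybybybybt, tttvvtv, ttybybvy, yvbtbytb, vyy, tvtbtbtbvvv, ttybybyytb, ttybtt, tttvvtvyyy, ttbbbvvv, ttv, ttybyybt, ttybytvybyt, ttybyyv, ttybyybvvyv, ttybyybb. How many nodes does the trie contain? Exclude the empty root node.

70

Insert word by word; a character creates a node only if that edge doesn't already exist:
  "ttybytv" → 7 new (t, t, y, b, y, t, v)
  "vb" → 2 new (v, b)
  "ttybybybybt" → prefix "ttyby" already present; 6 new (b, y, b, y, b, t)
  "tttvvtv" → prefix "tt" already present; 5 new (t, v, v, t, v)
  "ttybybvy" → prefix "ttybyb" already present; 2 new (v, y)
  "yvbtbytb" → 8 new (y, v, b, t, b, y, t, b)
  "vyy" → prefix "v" already present; 2 new (y, y)
  "tvtbtbtbvvv" → prefix "t" already present; 10 new (v, t, b, t, b, t, b, v, v, v)
  "ttybybyytb" → prefix "ttybyby" already present; 3 new (y, t, b)
  "ttybtt" → prefix "ttyb" already present; 2 new (t, t)
  "tttvvtvyyy" → prefix "tttvvtv" already present; 3 new (y, y, y)
  "ttbbbvvv" → prefix "tt" already present; 6 new (b, b, b, v, v, v)
  "ttv" → prefix "tt" already present; 1 new (v)
  "ttybyybt" → prefix "ttyby" already present; 3 new (y, b, t)
  "ttybytvybyt" → prefix "ttybytv" already present; 4 new (y, b, y, t)
  "ttybyyv" → prefix "ttybyy" already present; 1 new (v)
  "ttybyybvvyv" → prefix "ttybyyb" already present; 4 new (v, v, y, v)
  "ttybyybb" → prefix "ttybyyb" already present; 1 new (b)
Total nodes = 7 + 2 + 6 + 5 + 2 + 8 + 2 + 10 + 3 + 2 + 3 + 6 + 1 + 3 + 4 + 1 + 4 + 1 = 70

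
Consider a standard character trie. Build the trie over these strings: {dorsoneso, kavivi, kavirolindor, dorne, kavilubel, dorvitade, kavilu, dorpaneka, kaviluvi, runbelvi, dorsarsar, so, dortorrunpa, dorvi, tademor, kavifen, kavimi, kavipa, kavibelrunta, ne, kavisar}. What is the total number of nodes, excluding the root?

94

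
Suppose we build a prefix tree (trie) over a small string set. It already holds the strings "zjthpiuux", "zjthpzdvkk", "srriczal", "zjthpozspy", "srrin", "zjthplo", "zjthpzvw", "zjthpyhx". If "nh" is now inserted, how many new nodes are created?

2

"nh" shares no prefix with any stored word, so all 2 characters open new nodes.
2 − 0 = 2 new nodes.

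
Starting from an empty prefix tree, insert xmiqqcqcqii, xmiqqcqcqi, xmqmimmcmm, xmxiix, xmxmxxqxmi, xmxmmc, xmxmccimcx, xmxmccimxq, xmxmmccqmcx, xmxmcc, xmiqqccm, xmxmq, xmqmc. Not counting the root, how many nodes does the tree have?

Count nodes per top-level branch (shared prefixes stored once):
  'x'-branch (xmiqqccm, xmiqqcqcqi, xmiqqcqcqii, xmqmc, xmqmimmcmm, xmxiix, xmxmcc, xmxmccimcx, xmxmccimxq, xmxmmc, xmxmmccqmcx, xmxmq, xmxmxxqxmi): 49 nodes
Sum: 49

49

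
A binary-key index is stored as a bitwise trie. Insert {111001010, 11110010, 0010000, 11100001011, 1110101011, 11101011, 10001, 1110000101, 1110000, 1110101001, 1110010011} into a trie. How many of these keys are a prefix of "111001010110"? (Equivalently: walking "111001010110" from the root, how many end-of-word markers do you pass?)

1

Check each prefix of "111001010110" against the stored set — each match is an end-marker on the path.
Prefixes of the query that are stored words: "111001010"
Count: 1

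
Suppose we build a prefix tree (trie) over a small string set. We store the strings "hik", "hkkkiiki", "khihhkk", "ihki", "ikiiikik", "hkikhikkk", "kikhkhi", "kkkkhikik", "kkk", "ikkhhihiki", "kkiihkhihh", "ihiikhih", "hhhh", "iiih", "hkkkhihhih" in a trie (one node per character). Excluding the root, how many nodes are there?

83

For each word, the new-node count is its length minus the longest prefix already in the trie:
  "hik" → 3 new (h, i, k)
  "hkkkiiki" → prefix "h" already present; 7 new (k, k, k, i, i, k, i)
  "khihhkk" → 7 new (k, h, i, h, h, k, k)
  "ihki" → 4 new (i, h, k, i)
  "ikiiikik" → prefix "i" already present; 7 new (k, i, i, i, k, i, k)
  "hkikhikkk" → prefix "hk" already present; 7 new (i, k, h, i, k, k, k)
  "kikhkhi" → prefix "k" already present; 6 new (i, k, h, k, h, i)
  "kkkkhikik" → prefix "k" already present; 8 new (k, k, k, h, i, k, i, k)
  "kkk" → prefix "kkk" already present; 0 new (none)
  "ikkhhihiki" → prefix "ik" already present; 8 new (k, h, h, i, h, i, k, i)
  "kkiihkhihh" → prefix "kk" already present; 8 new (i, i, h, k, h, i, h, h)
  "ihiikhih" → prefix "ih" already present; 6 new (i, i, k, h, i, h)
  "hhhh" → prefix "h" already present; 3 new (h, h, h)
  "iiih" → prefix "i" already present; 3 new (i, i, h)
  "hkkkhihhih" → prefix "hkkk" already present; 6 new (h, i, h, h, i, h)
Total nodes = 3 + 7 + 7 + 4 + 7 + 7 + 6 + 8 + 0 + 8 + 8 + 6 + 3 + 3 + 6 = 83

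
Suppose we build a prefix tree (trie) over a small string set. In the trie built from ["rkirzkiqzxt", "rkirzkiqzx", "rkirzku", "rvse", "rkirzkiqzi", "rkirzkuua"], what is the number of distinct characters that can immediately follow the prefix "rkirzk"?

2

Follow the path "rkirzk" to its node, then look at its outgoing edges.
Characters that immediately follow "rkirzk" among the stored strings: {i, u}.
That node has 2 child edges.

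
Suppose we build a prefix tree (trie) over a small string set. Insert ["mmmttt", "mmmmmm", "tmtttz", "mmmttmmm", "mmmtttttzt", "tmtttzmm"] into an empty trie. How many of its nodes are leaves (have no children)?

Leaves are exactly the stored words that no other stored word extends.
Those words: "mmmmmm", "mmmttmmm", "mmmtttttzt", "tmtttzmm"
Leaf count: 4

4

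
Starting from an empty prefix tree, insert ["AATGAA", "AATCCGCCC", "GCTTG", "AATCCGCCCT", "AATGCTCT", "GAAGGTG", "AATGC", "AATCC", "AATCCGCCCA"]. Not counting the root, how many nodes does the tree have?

Count nodes per top-level branch (shared prefixes stored once):
  'A'-branch (AATCC, AATCCGCCC, AATCCGCCCA, AATCCGCCCT, AATGAA, AATGC, AATGCTCT): 18 nodes
  'G'-branch (GAAGGTG, GCTTG): 11 nodes
Sum: 29

29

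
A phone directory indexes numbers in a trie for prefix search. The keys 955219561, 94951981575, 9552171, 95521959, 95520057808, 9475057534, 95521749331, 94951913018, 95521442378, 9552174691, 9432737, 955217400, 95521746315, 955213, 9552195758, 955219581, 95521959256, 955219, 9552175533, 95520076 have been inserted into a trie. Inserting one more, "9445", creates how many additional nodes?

2

Walking "9445" from the root, the first 2 characters ("94") follow existing edges; "4" is the first miss.
Each of the 2 remaining characters creates one node.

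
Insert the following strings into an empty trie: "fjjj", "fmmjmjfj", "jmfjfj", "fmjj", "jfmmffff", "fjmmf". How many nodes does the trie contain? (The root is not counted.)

29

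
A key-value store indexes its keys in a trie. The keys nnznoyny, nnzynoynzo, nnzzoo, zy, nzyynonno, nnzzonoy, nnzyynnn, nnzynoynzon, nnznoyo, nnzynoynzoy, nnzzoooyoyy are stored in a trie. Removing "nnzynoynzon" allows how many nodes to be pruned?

1

After clearing the end-marker at "nnzynoynzon", prune upward until reaching a node still needed by another word.
The suffix "n" (1 node) is used only by "nnzynoynzon"; the node for "nnzynoynzo" still has the child "y", so pruning stops there.
Nodes removed: 1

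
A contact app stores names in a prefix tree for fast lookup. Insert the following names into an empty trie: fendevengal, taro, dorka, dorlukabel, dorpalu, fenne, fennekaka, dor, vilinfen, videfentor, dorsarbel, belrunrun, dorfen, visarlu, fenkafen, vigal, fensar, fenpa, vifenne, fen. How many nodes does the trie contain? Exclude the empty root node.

Trace insertions, counting only characters that open a new branch:
  "fendevengal" → 11 new (f, e, n, d, e, v, e, n, g, a, l)
  "taro" → 4 new (t, a, r, o)
  "dorka" → 5 new (d, o, r, k, a)
  "dorlukabel" → prefix "dor" already present; 7 new (l, u, k, a, b, e, l)
  "dorpalu" → prefix "dor" already present; 4 new (p, a, l, u)
  "fenne" → prefix "fen" already present; 2 new (n, e)
  "fennekaka" → prefix "fenne" already present; 4 new (k, a, k, a)
  "dor" → prefix "dor" already present; 0 new (none)
  "vilinfen" → 8 new (v, i, l, i, n, f, e, n)
  "videfentor" → prefix "vi" already present; 8 new (d, e, f, e, n, t, o, r)
  "dorsarbel" → prefix "dor" already present; 6 new (s, a, r, b, e, l)
  "belrunrun" → 9 new (b, e, l, r, u, n, r, u, n)
  "dorfen" → prefix "dor" already present; 3 new (f, e, n)
  "visarlu" → prefix "vi" already present; 5 new (s, a, r, l, u)
  "fenkafen" → prefix "fen" already present; 5 new (k, a, f, e, n)
  "vigal" → prefix "vi" already present; 3 new (g, a, l)
  "fensar" → prefix "fen" already present; 3 new (s, a, r)
  "fenpa" → prefix "fen" already present; 2 new (p, a)
  "vifenne" → prefix "vi" already present; 5 new (f, e, n, n, e)
  "fen" → prefix "fen" already present; 0 new (none)
Total nodes = 11 + 4 + 5 + 7 + 4 + 2 + 4 + 0 + 8 + 8 + 6 + 9 + 3 + 5 + 5 + 3 + 3 + 2 + 5 + 0 = 94

94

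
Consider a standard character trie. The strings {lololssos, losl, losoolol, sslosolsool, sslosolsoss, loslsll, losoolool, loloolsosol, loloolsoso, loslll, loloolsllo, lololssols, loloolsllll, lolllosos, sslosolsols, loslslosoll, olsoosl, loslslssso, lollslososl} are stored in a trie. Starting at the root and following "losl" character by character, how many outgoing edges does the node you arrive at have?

2

Follow the path "losl" to its node, then look at its outgoing edges.
Characters that immediately follow "losl" among the stored strings: {l, s}.
That node has 2 child edges.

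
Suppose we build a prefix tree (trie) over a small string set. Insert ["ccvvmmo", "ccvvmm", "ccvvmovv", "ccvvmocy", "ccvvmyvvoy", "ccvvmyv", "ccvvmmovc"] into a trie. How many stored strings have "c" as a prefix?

Walk to "c"; the words in its subtree are exactly those with that prefix.
Words under "c": ccvvmm, ccvvmmo, ccvvmmovc, ccvvmocy, ccvvmovv, ccvvmyv, ccvvmyvvoy
Count: 7

7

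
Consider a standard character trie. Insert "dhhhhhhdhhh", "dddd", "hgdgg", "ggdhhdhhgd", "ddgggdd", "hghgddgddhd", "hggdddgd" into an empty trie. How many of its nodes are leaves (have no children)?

7

A leaf is a node with no children — equivalently, the end of a word that is not a proper prefix of any other stored word.
Those words: "dddd", "ddgggdd", "dhhhhhhdhhh", "ggdhhdhhgd", "hgdgg", "hggdddgd", "hghgddgddhd"
Leaf count: 7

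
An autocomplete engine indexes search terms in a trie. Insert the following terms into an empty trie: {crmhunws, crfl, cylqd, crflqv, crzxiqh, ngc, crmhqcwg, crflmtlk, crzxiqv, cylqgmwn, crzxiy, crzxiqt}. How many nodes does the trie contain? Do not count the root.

39

Count nodes per top-level branch (shared prefixes stored once):
  'c'-branch (crfl, crflmtlk, crflqv, crmhqcwg, crmhunws, crzxiqh, crzxiqt, crzxiqv, crzxiy, cylqd, cylqgmwn): 36 nodes
  'n'-branch (ngc): 3 nodes
Sum: 39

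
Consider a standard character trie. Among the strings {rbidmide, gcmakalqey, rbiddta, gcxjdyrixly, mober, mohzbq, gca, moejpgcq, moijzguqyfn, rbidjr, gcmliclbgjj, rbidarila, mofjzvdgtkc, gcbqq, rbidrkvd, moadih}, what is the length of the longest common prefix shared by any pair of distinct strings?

4

The deepest shared node is where two words last agree before diverging.
"rbidarila" and "rbiddta" agree on "rbid" (4 characters) before diverging; nothing deeper is shared.
Longest shared-prefix length: 4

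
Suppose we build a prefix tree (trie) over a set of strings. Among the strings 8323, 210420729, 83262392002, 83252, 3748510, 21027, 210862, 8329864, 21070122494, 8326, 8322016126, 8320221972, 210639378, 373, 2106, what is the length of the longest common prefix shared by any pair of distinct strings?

4

Look for the deepest trie node that still has at least two words in its subtree.
e.g. "2106" and "210639378" share the prefix "2106" of length 4; no pair shares a longer one.
Longest shared-prefix length: 4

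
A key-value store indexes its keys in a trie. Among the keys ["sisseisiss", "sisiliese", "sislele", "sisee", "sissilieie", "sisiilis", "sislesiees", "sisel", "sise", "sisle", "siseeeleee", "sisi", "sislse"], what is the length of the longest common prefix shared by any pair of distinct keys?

The deepest shared node is where two words last agree before diverging.
"sisee" and "siseeeleee" agree on "sisee" (5 characters) before diverging; nothing deeper is shared.
Longest shared-prefix length: 5

5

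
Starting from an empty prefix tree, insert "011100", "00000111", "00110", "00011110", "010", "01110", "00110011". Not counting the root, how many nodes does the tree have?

25

For each word, the new-node count is its length minus the longest prefix already in the trie:
  "011100" → 6 new (0, 1, 1, 1, 0, 0)
  "00000111" → prefix "0" already present; 7 new (0, 0, 0, 0, 1, 1, 1)
  "00110" → prefix "00" already present; 3 new (1, 1, 0)
  "00011110" → prefix "000" already present; 5 new (1, 1, 1, 1, 0)
  "010" → prefix "01" already present; 1 new (0)
  "01110" → prefix "01110" already present; 0 new (none)
  "00110011" → prefix "00110" already present; 3 new (0, 1, 1)
Total nodes = 6 + 7 + 3 + 5 + 1 + 0 + 3 = 25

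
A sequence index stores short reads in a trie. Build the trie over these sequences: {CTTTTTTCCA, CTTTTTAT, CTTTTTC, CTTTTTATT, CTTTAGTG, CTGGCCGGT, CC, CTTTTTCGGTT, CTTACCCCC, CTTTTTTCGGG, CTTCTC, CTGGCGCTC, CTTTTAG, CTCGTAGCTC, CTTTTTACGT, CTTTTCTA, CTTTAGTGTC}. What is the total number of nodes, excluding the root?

64

Trace insertions, counting only characters that open a new branch:
  "CTTTTTTCCA" → 10 new (C, T, T, T, T, T, T, C, C, A)
  "CTTTTTAT" → prefix "CTTTTT" already present; 2 new (A, T)
  "CTTTTTC" → prefix "CTTTTT" already present; 1 new (C)
  "CTTTTTATT" → prefix "CTTTTTAT" already present; 1 new (T)
  "CTTTAGTG" → prefix "CTTT" already present; 4 new (A, G, T, G)
  "CTGGCCGGT" → prefix "CT" already present; 7 new (G, G, C, C, G, G, T)
  "CC" → prefix "C" already present; 1 new (C)
  "CTTTTTCGGTT" → prefix "CTTTTTC" already present; 4 new (G, G, T, T)
  "CTTACCCCC" → prefix "CTT" already present; 6 new (A, C, C, C, C, C)
  "CTTTTTTCGGG" → prefix "CTTTTTTC" already present; 3 new (G, G, G)
  "CTTCTC" → prefix "CTT" already present; 3 new (C, T, C)
  "CTGGCGCTC" → prefix "CTGGC" already present; 4 new (G, C, T, C)
  "CTTTTAG" → prefix "CTTTT" already present; 2 new (A, G)
  "CTCGTAGCTC" → prefix "CT" already present; 8 new (C, G, T, A, G, C, T, C)
  "CTTTTTACGT" → prefix "CTTTTTA" already present; 3 new (C, G, T)
  "CTTTTCTA" → prefix "CTTTT" already present; 3 new (C, T, A)
  "CTTTAGTGTC" → prefix "CTTTAGTG" already present; 2 new (T, C)
Total nodes = 10 + 2 + 1 + 1 + 4 + 7 + 1 + 4 + 6 + 3 + 3 + 4 + 2 + 8 + 3 + 3 + 2 = 64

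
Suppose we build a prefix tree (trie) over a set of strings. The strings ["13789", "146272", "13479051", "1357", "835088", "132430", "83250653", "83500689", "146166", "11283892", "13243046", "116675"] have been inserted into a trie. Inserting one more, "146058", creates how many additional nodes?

3

The longest prefix of "146058" already in the trie is "146" (length 3).
New nodes needed: |"146058"| − 3 = 6 − 3 = 3.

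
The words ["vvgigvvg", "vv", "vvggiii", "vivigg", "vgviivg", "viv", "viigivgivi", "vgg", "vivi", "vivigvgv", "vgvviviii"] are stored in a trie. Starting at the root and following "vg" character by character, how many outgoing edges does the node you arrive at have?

Walk "vg" from the root, arriving at one node.
Distinct next characters after "vg": g, v.
That node has 2 child edges.

2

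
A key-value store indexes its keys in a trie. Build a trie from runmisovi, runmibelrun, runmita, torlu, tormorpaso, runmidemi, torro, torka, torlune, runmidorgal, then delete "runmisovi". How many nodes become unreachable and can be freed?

After clearing the end-marker at "runmisovi", prune upward until reaching a node still needed by another word.
The suffix "sovi" (4 nodes) is used only by "runmisovi"; the node for "runmi" still has the child "b", so pruning stops there.
Nodes removed: 4

4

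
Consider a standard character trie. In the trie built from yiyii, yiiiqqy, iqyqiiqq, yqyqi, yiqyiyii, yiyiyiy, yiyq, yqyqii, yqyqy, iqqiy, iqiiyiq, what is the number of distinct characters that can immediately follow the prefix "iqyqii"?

The children of the "iqyqii" node are the distinct next characters among strings starting with "iqyqii".
Distinct next characters after "iqyqii": q.
That node has 1 child edge.

1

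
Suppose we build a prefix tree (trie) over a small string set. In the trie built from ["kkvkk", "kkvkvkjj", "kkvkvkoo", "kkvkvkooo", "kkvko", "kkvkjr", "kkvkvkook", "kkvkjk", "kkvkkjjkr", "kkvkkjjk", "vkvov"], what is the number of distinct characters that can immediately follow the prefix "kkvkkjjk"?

1

The children of the "kkvkkjjk" node are the distinct next characters among strings starting with "kkvkkjjk".
Distinct next characters after "kkvkkjjk": r.
That node has 1 child edge.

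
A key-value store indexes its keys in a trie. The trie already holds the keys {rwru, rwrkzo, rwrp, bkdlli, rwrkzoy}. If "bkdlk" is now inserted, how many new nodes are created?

1

Walking "bkdlk" from the root, the first 4 characters ("bkdl") follow existing edges; "k" is the first miss.
Each of the 1 remaining characters creates one node.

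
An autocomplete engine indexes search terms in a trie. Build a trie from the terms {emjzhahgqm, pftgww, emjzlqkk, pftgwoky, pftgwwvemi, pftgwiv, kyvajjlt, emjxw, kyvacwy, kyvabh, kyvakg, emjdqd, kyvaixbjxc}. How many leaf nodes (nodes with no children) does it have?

12

A leaf is a node with no children — equivalently, the end of a word that is not a proper prefix of any other stored word.
Those words: "emjdqd", "emjxw", "emjzhahgqm", "emjzlqkk", "kyvabh", "kyvacwy", "kyvaixbjxc", "kyvajjlt", "kyvakg", "pftgwiv", "pftgwoky", "pftgwwvemi"
Leaf count: 12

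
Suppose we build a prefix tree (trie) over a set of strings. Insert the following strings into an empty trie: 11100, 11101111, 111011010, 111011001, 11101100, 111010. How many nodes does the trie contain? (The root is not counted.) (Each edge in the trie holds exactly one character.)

15

Count nodes per top-level branch (shared prefixes stored once):
  '1'-branch (11100, 111010, 11101100, 111011001, 111011010, 11101111): 15 nodes
Sum: 15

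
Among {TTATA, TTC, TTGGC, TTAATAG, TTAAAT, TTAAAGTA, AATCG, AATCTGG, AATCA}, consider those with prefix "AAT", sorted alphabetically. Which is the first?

DFS of the "AAT" subtree visits, in order: "AATCA", "AATCG", "AATCTGG"
The 1st is AATCA.

AATCA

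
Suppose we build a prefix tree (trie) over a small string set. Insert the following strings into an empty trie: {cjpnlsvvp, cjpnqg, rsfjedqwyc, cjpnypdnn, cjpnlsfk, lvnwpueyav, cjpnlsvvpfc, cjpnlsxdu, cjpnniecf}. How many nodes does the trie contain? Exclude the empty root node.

48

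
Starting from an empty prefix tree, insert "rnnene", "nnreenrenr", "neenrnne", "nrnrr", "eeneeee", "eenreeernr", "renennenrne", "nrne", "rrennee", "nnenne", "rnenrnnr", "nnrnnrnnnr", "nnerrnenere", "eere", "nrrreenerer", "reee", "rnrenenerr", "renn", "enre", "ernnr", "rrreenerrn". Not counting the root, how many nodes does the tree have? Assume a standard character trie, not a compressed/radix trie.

Trace insertions, counting only characters that open a new branch:
  "rnnene" → 6 new (r, n, n, e, n, e)
  "nnreenrenr" → 10 new (n, n, r, e, e, n, r, e, n, r)
  "neenrnne" → prefix "n" already present; 7 new (e, e, n, r, n, n, e)
  "nrnrr" → prefix "n" already present; 4 new (r, n, r, r)
  "eeneeee" → 7 new (e, e, n, e, e, e, e)
  "eenreeernr" → prefix "een" already present; 7 new (r, e, e, e, r, n, r)
  "renennenrne" → prefix "r" already present; 10 new (e, n, e, n, n, e, n, r, n, e)
  "nrne" → prefix "nrn" already present; 1 new (e)
  "rrennee" → prefix "r" already present; 6 new (r, e, n, n, e, e)
  "nnenne" → prefix "nn" already present; 4 new (e, n, n, e)
  "rnenrnnr" → prefix "rn" already present; 6 new (e, n, r, n, n, r)
  "nnrnnrnnnr" → prefix "nnr" already present; 7 new (n, n, r, n, n, n, r)
  "nnerrnenere" → prefix "nne" already present; 8 new (r, r, n, e, n, e, r, e)
  "eere" → prefix "ee" already present; 2 new (r, e)
  "nrrreenerer" → prefix "nr" already present; 9 new (r, r, e, e, n, e, r, e, r)
  "reee" → prefix "re" already present; 2 new (e, e)
  "rnrenenerr" → prefix "rn" already present; 8 new (r, e, n, e, n, e, r, r)
  "renn" → prefix "ren" already present; 1 new (n)
  "enre" → prefix "e" already present; 3 new (n, r, e)
  "ernnr" → prefix "e" already present; 4 new (r, n, n, r)
  "rrreenerrn" → prefix "rr" already present; 8 new (r, e, e, n, e, r, r, n)
Total nodes = 6 + 10 + 7 + 4 + 7 + 7 + 10 + 1 + 6 + 4 + 6 + 7 + 8 + 2 + 9 + 2 + 8 + 1 + 3 + 4 + 8 = 120

120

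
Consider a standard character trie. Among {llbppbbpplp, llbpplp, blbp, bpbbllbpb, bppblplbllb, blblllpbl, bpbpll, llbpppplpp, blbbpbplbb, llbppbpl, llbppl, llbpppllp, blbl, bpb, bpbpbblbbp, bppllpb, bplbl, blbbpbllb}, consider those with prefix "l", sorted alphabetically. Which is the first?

Words with prefix "l", in lexicographic order: "llbppbbpplp", "llbppbpl", "llbppl", "llbpplp", "llbpppllp", "llbpppplpp"
Position 1: llbppbbpplp

llbppbbpplp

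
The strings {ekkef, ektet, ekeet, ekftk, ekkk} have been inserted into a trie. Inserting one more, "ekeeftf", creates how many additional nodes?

3

Walking "ekeeftf" from the root, the first 4 characters ("ekee") follow existing edges; "f" is the first miss.
So 7 − 4 = 3 new nodes.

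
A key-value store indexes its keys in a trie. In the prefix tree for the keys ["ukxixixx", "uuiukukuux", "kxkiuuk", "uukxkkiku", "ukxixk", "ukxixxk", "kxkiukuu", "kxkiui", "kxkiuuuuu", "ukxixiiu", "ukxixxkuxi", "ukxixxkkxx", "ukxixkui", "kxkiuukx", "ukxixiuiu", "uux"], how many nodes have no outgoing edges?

A leaf is a node with no children — equivalently, the end of a word that is not a proper prefix of any other stored word.
Those words: "kxkiui", "kxkiukuu", "kxkiuukx", "kxkiuuuuu", "ukxixiiu", "ukxixiuiu", "ukxixixx", "ukxixkui", "ukxixxkkxx", "ukxixxkuxi", "uuiukukuux", "uukxkkiku", "uux"
Leaf count: 13

13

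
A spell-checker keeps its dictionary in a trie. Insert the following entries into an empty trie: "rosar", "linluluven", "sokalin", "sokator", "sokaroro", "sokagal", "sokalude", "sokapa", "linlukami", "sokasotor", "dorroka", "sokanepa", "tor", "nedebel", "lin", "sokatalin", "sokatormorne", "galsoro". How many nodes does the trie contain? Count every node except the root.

83

For each word, the new-node count is its length minus the longest prefix already in the trie:
  "rosar" → 5 new (r, o, s, a, r)
  "linluluven" → 10 new (l, i, n, l, u, l, u, v, e, n)
  "sokalin" → 7 new (s, o, k, a, l, i, n)
  "sokator" → prefix "soka" already present; 3 new (t, o, r)
  "sokaroro" → prefix "soka" already present; 4 new (r, o, r, o)
  "sokagal" → prefix "soka" already present; 3 new (g, a, l)
  "sokalude" → prefix "sokal" already present; 3 new (u, d, e)
  "sokapa" → prefix "soka" already present; 2 new (p, a)
  "linlukami" → prefix "linlu" already present; 4 new (k, a, m, i)
  "sokasotor" → prefix "soka" already present; 5 new (s, o, t, o, r)
  "dorroka" → 7 new (d, o, r, r, o, k, a)
  "sokanepa" → prefix "soka" already present; 4 new (n, e, p, a)
  "tor" → 3 new (t, o, r)
  "nedebel" → 7 new (n, e, d, e, b, e, l)
  "lin" → prefix "lin" already present; 0 new (none)
  "sokatalin" → prefix "sokat" already present; 4 new (a, l, i, n)
  "sokatormorne" → prefix "sokator" already present; 5 new (m, o, r, n, e)
  "galsoro" → 7 new (g, a, l, s, o, r, o)
Total nodes = 5 + 10 + 7 + 3 + 4 + 3 + 3 + 2 + 4 + 5 + 7 + 4 + 3 + 7 + 0 + 4 + 5 + 7 = 83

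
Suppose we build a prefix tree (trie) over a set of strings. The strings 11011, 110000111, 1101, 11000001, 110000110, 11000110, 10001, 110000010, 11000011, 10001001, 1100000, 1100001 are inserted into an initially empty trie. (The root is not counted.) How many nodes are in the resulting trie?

Count nodes per top-level branch (shared prefixes stored once):
  '1'-branch (10001, 10001001, 1100000, 11000001, 110000010, 1100001, 11000011, 110000110, 110000111, 11000110, 1101, 11011): 25 nodes
Sum: 25

25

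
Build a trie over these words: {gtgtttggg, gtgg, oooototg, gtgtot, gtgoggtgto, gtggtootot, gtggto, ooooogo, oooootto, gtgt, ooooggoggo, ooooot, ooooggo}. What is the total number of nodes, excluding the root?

Count nodes per top-level branch (shared prefixes stored once):
  'g'-branch (gtgg, gtggto, gtggtootot, gtgoggtgto, gtgt, gtgtot, gtgtttggg): 25 nodes
  'o'-branch (ooooggo, ooooggoggo, ooooogo, ooooot, oooootto, oooototg): 20 nodes
Sum: 45

45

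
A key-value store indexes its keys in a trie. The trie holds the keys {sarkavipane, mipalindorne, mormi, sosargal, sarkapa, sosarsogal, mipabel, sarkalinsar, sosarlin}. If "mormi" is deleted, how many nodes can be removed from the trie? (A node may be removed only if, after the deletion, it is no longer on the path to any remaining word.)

4

Walk "mormi" from the leaf back toward the root, removing each node that no remaining word uses.
The suffix "ormi" (4 nodes) is used only by "mormi"; the node for "m" still has the child "i", so pruning stops there.
Nodes removed: 4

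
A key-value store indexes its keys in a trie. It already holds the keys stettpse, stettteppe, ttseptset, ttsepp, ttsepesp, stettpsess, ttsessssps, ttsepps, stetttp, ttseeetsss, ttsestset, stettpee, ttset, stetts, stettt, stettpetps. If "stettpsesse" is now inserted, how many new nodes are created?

The longest prefix of "stettpsesse" already in the trie is "stettpsess" (length 10).
New nodes needed: |"stettpsesse"| − 10 = 11 − 10 = 1.

1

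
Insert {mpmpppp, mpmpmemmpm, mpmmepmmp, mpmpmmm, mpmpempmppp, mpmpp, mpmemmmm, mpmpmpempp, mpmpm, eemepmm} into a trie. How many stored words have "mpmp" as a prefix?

Walk to "mpmp"; the words in its subtree are exactly those with that prefix.
Matches: "mpmpempmppp", "mpmpm", "mpmpmemmpm", "mpmpmmm", "mpmpmpempp", "mpmpp", "mpmpppp"
Count: 7

7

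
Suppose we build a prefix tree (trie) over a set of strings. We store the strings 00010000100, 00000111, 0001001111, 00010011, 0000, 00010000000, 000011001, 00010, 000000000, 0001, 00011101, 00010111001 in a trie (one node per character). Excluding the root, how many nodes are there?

42

For each word, the new-node count is its length minus the longest prefix already in the trie:
  "00010000100" → 11 new (0, 0, 0, 1, 0, 0, 0, 0, 1, 0, 0)
  "00000111" → prefix "000" already present; 5 new (0, 0, 1, 1, 1)
  "0001001111" → prefix "000100" already present; 4 new (1, 1, 1, 1)
  "00010011" → prefix "00010011" already present; 0 new (none)
  "0000" → prefix "0000" already present; 0 new (none)
  "00010000000" → prefix "00010000" already present; 3 new (0, 0, 0)
  "000011001" → prefix "0000" already present; 5 new (1, 1, 0, 0, 1)
  "00010" → prefix "00010" already present; 0 new (none)
  "000000000" → prefix "00000" already present; 4 new (0, 0, 0, 0)
  "0001" → prefix "0001" already present; 0 new (none)
  "00011101" → prefix "0001" already present; 4 new (1, 1, 0, 1)
  "00010111001" → prefix "00010" already present; 6 new (1, 1, 1, 0, 0, 1)
Total nodes = 11 + 5 + 4 + 0 + 0 + 3 + 5 + 0 + 4 + 0 + 4 + 6 = 42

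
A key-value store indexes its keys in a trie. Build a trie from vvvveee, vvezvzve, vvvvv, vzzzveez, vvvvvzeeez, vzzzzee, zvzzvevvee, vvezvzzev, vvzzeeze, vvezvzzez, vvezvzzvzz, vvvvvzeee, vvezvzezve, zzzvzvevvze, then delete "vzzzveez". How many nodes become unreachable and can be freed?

4

Walk "vzzzveez" from the leaf back toward the root, removing each node that no remaining word uses.
The suffix "veez" (4 nodes) is used only by "vzzzveez"; the node for "vzzz" still has the child "z", so pruning stops there.
Nodes removed: 4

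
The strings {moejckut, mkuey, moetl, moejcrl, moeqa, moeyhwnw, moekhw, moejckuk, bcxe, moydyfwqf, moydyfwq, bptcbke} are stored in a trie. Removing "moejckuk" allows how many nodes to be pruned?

Walk "moejckuk" from the leaf back toward the root, removing each node that no remaining word uses.
The suffix "k" (1 node) is used only by "moejckuk"; the node for "moejcku" still has the child "t", so pruning stops there.
Nodes removed: 1

1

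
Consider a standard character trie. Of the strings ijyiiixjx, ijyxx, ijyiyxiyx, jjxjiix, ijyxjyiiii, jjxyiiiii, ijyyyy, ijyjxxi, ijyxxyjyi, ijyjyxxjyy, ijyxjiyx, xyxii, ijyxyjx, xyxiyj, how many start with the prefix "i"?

10

Walk to "i"; the words in its subtree are exactly those with that prefix.
Matches: "ijyiiixjx", "ijyiyxiyx", "ijyjxxi", "ijyjyxxjyy", "ijyxjiyx", "ijyxjyiiii", "ijyxx", "ijyxxyjyi", "ijyxyjx", "ijyyyy"
Count: 10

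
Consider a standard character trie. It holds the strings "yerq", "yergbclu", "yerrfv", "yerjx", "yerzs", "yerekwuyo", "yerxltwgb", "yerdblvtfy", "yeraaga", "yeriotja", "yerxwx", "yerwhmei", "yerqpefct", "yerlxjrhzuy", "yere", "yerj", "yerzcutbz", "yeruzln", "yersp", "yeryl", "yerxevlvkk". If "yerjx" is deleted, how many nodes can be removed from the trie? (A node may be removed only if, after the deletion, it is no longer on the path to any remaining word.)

Walk "yerjx" from the leaf back toward the root, removing each node that no remaining word uses.
The suffix "x" (1 node) is used only by "yerjx"; "yerj" is itself a stored word, so pruning stops there.
Nodes removed: 1

1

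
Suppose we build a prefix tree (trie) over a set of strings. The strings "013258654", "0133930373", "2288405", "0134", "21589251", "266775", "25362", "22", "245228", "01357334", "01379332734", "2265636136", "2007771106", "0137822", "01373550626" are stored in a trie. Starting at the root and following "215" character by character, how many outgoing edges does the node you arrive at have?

1

Follow the path "215" to its node, then look at its outgoing edges.
Characters that immediately follow "215" among the stored strings: {8}.
That node has 1 child edge.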